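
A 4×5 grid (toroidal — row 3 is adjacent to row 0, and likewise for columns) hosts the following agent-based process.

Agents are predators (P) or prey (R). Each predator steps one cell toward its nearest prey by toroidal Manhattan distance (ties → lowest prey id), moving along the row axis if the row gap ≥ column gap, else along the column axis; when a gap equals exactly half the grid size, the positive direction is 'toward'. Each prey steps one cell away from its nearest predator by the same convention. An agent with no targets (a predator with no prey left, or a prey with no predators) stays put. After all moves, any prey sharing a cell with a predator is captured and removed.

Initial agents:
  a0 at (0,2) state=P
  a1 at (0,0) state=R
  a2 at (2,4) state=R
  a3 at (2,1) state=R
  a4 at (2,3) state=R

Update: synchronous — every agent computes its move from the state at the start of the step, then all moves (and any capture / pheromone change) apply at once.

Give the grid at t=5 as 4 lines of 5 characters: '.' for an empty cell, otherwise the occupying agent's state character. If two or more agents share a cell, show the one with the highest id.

t=1: a0@(0,1):P a1@(0,4):R a2@(1,4):R a3@(1,1):R a4@(1,3):R
t=2: a0@(1,1):P a1@(0,3):R a2@(1,3):R a3@(2,1):R a4@(1,4):R
t=3: a0@(2,1):P a1@(0,4):R a2@(1,4):R a3@(3,1):R a4@(1,3):R
t=4: a0@(3,1):P a1@(3,4):R a2@(1,3):R a3@(0,1):R a4@(1,4):R
t=5: a0@(0,1):P a1@(3,3):R a2@(0,3):R a3@(1,1):R a4@(0,4):R

.P.RR
.R...
.....
...R.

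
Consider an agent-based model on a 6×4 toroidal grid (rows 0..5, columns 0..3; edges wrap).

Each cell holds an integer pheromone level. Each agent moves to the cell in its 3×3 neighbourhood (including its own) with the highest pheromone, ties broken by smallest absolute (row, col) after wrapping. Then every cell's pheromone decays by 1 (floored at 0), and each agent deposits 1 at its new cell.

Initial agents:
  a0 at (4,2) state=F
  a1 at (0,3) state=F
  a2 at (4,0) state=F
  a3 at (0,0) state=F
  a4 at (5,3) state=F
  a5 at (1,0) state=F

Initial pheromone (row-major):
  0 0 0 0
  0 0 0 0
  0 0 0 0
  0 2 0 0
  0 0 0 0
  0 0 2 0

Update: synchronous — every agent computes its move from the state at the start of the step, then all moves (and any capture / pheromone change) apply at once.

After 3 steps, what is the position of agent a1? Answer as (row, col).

(5, 2)

t=1: a0@(3,1) a1@(5,2) a2@(3,1) a3@(0,0) a4@(5,2) a5@(0,0) | pheromone: 2 0 0 0 / 0 0 0 0 / 0 0 0 0 / 0 3 0 0 / 0 0 0 0 / 0 0 3 0
t=2: a0@(3,1) a1@(5,2) a2@(3,1) a3@(0,0) a4@(5,2) a5@(0,0) | pheromone: 3 0 0 0 / 0 0 0 0 / 0 0 0 0 / 0 4 0 0 / 0 0 0 0 / 0 0 4 0
t=3: a0@(3,1) a1@(5,2) a2@(3,1) a3@(0,0) a4@(5,2) a5@(0,0) | pheromone: 4 0 0 0 / 0 0 0 0 / 0 0 0 0 / 0 5 0 0 / 0 0 0 0 / 0 0 5 0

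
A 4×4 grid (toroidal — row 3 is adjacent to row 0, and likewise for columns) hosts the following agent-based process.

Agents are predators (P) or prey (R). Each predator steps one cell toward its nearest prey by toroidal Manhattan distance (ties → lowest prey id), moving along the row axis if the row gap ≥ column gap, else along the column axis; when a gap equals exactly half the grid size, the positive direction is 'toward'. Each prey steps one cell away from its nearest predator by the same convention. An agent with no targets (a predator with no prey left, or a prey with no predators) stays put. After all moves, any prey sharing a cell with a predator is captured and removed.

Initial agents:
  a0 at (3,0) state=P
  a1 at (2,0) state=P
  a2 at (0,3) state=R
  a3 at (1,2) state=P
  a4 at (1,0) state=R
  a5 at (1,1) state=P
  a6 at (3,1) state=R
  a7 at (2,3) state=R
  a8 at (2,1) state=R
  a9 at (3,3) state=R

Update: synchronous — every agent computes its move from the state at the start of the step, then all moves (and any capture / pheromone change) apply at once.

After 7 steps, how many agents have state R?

t=1: a0@(3,1):P a1@(1,0):P a2@(1,3):R a3@(0,2):P a4@(0,0):R a5@(1,0):P a6@(3,2):R a7@(2,2):R a8@(2,2):R a9@(3,2):R
t=2: a0@(3,2):P a1@(1,3):P a2@(1,2):R a3@(3,2):P a4@(3,0):R a5@(1,3):P a6@(3,3):R a7@(1,2):R a8@(1,2):R a9@(3,3):R
t=3: a0@(3,3):P a1@(1,2):P a2@(1,1):R a3@(3,3):P a5@(1,2):P a6@(3,0):R a7@(1,1):R a8@(1,1):R a9@(3,0):R
t=4: a0@(3,0):P a1@(1,1):P a2@(1,0):R a3@(3,0):P a5@(1,1):P a6@(3,1):R a7@(1,0):R a8@(1,0):R a9@(3,1):R
t=5: a0@(3,1):P a1@(1,0):P a2@(1,3):R a3@(3,1):P a5@(1,0):P a6@(3,2):R a7@(1,3):R a8@(1,3):R a9@(3,2):R
t=6: a0@(3,2):P a1@(1,3):P a2@(1,2):R a3@(3,2):P a5@(1,3):P a6@(3,3):R a7@(1,2):R a8@(1,2):R a9@(3,3):R
t=7: a0@(3,3):P a1@(1,2):P a2@(1,1):R a3@(3,3):P a5@(1,2):P a6@(3,0):R a7@(1,1):R a8@(1,1):R a9@(3,0):R

5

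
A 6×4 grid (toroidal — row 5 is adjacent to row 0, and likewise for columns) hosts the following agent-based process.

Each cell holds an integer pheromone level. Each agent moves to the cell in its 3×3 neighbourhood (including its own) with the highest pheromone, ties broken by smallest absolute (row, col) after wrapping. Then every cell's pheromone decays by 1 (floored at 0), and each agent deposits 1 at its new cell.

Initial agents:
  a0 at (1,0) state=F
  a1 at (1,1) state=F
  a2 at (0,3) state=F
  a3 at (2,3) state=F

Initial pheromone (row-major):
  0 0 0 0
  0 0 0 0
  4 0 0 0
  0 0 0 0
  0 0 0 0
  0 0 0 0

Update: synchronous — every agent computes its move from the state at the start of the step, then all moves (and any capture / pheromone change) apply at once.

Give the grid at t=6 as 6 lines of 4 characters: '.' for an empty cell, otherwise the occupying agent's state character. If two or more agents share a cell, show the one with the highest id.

t=1: a0@(2,0) a1@(2,0) a2@(0,0) a3@(2,0) | pheromone: 1 0 0 0 / 0 0 0 0 / 6 0 0 0 / 0 0 0 0 / 0 0 0 0 / 0 0 0 0
t=2: a0@(2,0) a1@(2,0) a2@(0,0) a3@(2,0) | pheromone: 1 0 0 0 / 0 0 0 0 / 8 0 0 0 / 0 0 0 0 / 0 0 0 0 / 0 0 0 0
t=3: a0@(2,0) a1@(2,0) a2@(0,0) a3@(2,0) | pheromone: 1 0 0 0 / 0 0 0 0 / 10 0 0 0 / 0 0 0 0 / 0 0 0 0 / 0 0 0 0
t=4: a0@(2,0) a1@(2,0) a2@(0,0) a3@(2,0) | pheromone: 1 0 0 0 / 0 0 0 0 / 12 0 0 0 / 0 0 0 0 / 0 0 0 0 / 0 0 0 0
t=5: a0@(2,0) a1@(2,0) a2@(0,0) a3@(2,0) | pheromone: 1 0 0 0 / 0 0 0 0 / 14 0 0 0 / 0 0 0 0 / 0 0 0 0 / 0 0 0 0
t=6: a0@(2,0) a1@(2,0) a2@(0,0) a3@(2,0) | pheromone: 1 0 0 0 / 0 0 0 0 / 16 0 0 0 / 0 0 0 0 / 0 0 0 0 / 0 0 0 0

F...
....
F...
....
....
....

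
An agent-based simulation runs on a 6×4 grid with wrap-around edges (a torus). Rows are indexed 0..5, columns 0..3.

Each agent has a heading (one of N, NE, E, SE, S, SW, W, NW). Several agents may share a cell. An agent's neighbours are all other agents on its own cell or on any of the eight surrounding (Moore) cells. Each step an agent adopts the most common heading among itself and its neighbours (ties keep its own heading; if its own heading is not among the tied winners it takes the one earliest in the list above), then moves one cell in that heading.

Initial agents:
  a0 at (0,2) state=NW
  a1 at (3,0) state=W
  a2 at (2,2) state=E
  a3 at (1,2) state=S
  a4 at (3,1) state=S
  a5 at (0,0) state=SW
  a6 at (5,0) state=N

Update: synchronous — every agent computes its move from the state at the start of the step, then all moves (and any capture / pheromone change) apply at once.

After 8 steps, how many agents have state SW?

t=1: a0@(5,1):NW a1@(3,3):W a2@(3,2):S a3@(2,2):S a4@(4,1):S a5@(1,3):SW a6@(4,0):N
t=2: a0@(4,0):NW a1@(4,3):S a2@(4,2):S a3@(3,2):S a4@(5,1):S a5@(2,2):SW a6@(3,0):N
t=3: a0@(5,0):S a1@(5,3):S a2@(5,2):S a3@(4,2):S a4@(0,1):S a5@(3,1):SW a6@(2,0):N
t=4: a0@(0,0):S a1@(0,3):S a2@(0,2):S a3@(5,2):S a4@(1,1):S a5@(4,0):SW a6@(1,0):N
t=5: a0@(1,0):S a1@(1,3):S a2@(1,2):S a3@(0,2):S a4@(2,1):S a5@(5,3):SW a6@(2,0):S
t=6: a0@(2,0):S a1@(2,3):S a2@(2,2):S a3@(1,2):S a4@(3,1):S a5@(0,2):SW a6@(3,0):S
t=7: a0@(3,0):S a1@(3,3):S a2@(3,2):S a3@(2,2):S a4@(4,1):S a5@(1,1):SW a6@(4,0):S
t=8: a0@(4,0):S a1@(4,3):S a2@(4,2):S a3@(3,2):S a4@(5,1):S a5@(2,0):SW a6@(5,0):S

1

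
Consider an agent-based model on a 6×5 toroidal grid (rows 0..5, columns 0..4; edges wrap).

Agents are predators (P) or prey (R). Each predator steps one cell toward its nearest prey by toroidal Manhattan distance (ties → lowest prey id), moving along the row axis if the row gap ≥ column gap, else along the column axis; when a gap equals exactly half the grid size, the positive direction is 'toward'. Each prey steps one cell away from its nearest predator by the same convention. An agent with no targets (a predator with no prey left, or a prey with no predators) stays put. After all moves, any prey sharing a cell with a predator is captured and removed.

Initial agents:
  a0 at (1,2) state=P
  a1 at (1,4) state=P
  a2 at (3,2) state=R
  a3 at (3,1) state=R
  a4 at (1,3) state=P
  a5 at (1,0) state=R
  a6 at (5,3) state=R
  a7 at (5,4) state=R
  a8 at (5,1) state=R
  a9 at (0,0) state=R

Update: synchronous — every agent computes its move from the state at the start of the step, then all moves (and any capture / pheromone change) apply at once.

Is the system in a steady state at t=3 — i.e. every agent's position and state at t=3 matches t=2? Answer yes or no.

t=1: a0@(2,2):P a1@(1,0):P a2@(4,2):R a3@(4,1):R a4@(1,4):P a5@(1,1):R a6@(4,3):R a7@(4,4):R a8@(4,1):R a9@(5,0):R
t=2: a0@(3,2):P a1@(1,1):P a2@(5,2):R a3@(5,1):R a4@(1,0):P a5@(1,2):R a6@(5,3):R a7@(3,4):R a8@(5,1):R a9@(4,0):R
t=3: a0@(4,2):P a1@(1,2):P a2@(0,2):R a3@(4,1):R a4@(1,1):P a5@(1,3):R a6@(0,3):R a7@(3,0):R a8@(4,1):R a9@(4,4):R

no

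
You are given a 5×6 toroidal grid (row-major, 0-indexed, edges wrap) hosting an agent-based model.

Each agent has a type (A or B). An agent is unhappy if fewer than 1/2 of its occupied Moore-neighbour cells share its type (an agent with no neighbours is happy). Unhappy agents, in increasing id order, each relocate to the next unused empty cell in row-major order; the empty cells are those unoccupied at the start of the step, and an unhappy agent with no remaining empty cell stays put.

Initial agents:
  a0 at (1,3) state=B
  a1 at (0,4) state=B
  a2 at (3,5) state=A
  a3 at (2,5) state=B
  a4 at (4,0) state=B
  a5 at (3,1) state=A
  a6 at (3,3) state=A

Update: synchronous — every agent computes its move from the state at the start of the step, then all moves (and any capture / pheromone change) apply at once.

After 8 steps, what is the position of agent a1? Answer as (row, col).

t=1: a0@(1,3):B a1@(0,4):B a2@(0,0):A a3@(0,1):B a4@(0,2):B a5@(0,3):A a6@(3,3):A
t=2: a0@(1,3):B a1@(0,4):B a2@(0,5):A a3@(0,1):B a4@(0,2):B a5@(1,0):A a6@(3,3):A
t=3: (unchanged — steady state)

(0, 4)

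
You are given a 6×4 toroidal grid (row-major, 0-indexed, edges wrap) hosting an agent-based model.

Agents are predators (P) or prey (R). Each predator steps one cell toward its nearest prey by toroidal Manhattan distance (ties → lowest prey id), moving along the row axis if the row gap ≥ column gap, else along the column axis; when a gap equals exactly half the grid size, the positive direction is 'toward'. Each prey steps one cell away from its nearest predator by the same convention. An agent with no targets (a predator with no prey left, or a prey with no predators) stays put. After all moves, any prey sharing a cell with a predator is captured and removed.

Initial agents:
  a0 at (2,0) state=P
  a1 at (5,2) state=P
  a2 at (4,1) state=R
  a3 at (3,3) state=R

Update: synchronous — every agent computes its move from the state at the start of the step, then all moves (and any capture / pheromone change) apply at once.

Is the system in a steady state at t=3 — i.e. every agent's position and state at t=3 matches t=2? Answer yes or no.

t=1: a0@(3,0):P a1@(4,2):P a2@(3,1):R a3@(4,3):R
t=2: a0@(3,1):P a1@(4,3):P a2@(3,2):R a3@(4,0):R
t=3: a0@(3,2):P a1@(4,0):P a2@(3,3):R a3@(4,1):R

no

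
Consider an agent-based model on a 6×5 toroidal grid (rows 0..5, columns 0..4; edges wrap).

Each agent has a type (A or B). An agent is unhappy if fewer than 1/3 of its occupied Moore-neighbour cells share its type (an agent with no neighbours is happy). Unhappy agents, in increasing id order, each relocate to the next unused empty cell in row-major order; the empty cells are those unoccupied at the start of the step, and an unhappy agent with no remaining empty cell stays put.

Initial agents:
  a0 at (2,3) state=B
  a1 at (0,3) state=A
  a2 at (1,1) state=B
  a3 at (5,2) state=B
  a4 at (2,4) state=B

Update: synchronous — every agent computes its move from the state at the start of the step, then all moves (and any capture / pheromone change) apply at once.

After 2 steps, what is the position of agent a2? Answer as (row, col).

(1, 1)

t=1: a0@(2,3):B a1@(0,0):A a2@(1,1):B a3@(0,1):B a4@(2,4):B
t=2: a0@(2,3):B a1@(0,2):A a2@(1,1):B a3@(0,1):B a4@(2,4):B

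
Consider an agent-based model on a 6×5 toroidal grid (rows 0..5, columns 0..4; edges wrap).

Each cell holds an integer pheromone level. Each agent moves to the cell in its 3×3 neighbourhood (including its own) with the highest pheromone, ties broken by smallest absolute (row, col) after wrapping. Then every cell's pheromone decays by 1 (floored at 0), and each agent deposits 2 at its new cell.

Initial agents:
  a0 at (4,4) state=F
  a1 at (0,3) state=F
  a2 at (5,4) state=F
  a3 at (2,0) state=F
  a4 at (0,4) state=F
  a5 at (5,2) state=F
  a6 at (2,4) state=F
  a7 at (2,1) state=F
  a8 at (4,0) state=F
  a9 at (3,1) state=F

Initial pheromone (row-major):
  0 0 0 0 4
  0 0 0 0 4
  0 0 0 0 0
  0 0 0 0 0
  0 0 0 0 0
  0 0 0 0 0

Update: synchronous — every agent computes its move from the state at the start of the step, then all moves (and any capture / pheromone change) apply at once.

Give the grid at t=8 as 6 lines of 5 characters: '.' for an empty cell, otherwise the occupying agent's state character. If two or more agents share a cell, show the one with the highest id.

.F..F
.....
.....
F....
.....
.....

t=1: a0@(3,0) a1@(0,4) a2@(0,4) a3@(1,4) a4@(0,4) a5@(0,1) a6@(1,4) a7@(1,0) a8@(3,0) a9@(2,0) | pheromone: 0 2 0 0 9 / 2 0 0 0 7 / 2 0 0 0 0 / 4 0 0 0 0 / 0 0 0 0 0 / 0 0 0 0 0
t=2: a0@(3,0) a1@(0,4) a2@(0,4) a3@(0,4) a4@(0,4) a5@(0,1) a6@(0,4) a7@(0,4) a8@(3,0) a9@(1,4) | pheromone: 0 3 0 0 20 / 1 0 0 0 8 / 1 0 0 0 0 / 7 0 0 0 0 / 0 0 0 0 0 / 0 0 0 0 0
t=3: a0@(3,0) a1@(0,4) a2@(0,4) a3@(0,4) a4@(0,4) a5@(0,1) a6@(0,4) a7@(0,4) a8@(3,0) a9@(0,4) | pheromone: 0 4 0 0 33 / 0 0 0 0 7 / 0 0 0 0 0 / 10 0 0 0 0 / 0 0 0 0 0 / 0 0 0 0 0
t=4: a0@(3,0) a1@(0,4) a2@(0,4) a3@(0,4) a4@(0,4) a5@(0,1) a6@(0,4) a7@(0,4) a8@(3,0) a9@(0,4) | pheromone: 0 5 0 0 46 / 0 0 0 0 6 / 0 0 0 0 0 / 13 0 0 0 0 / 0 0 0 0 0 / 0 0 0 0 0
t=5: a0@(3,0) a1@(0,4) a2@(0,4) a3@(0,4) a4@(0,4) a5@(0,1) a6@(0,4) a7@(0,4) a8@(3,0) a9@(0,4) | pheromone: 0 6 0 0 59 / 0 0 0 0 5 / 0 0 0 0 0 / 16 0 0 0 0 / 0 0 0 0 0 / 0 0 0 0 0
t=6: a0@(3,0) a1@(0,4) a2@(0,4) a3@(0,4) a4@(0,4) a5@(0,1) a6@(0,4) a7@(0,4) a8@(3,0) a9@(0,4) | pheromone: 0 7 0 0 72 / 0 0 0 0 4 / 0 0 0 0 0 / 19 0 0 0 0 / 0 0 0 0 0 / 0 0 0 0 0
t=7: a0@(3,0) a1@(0,4) a2@(0,4) a3@(0,4) a4@(0,4) a5@(0,1) a6@(0,4) a7@(0,4) a8@(3,0) a9@(0,4) | pheromone: 0 8 0 0 85 / 0 0 0 0 3 / 0 0 0 0 0 / 22 0 0 0 0 / 0 0 0 0 0 / 0 0 0 0 0
t=8: a0@(3,0) a1@(0,4) a2@(0,4) a3@(0,4) a4@(0,4) a5@(0,1) a6@(0,4) a7@(0,4) a8@(3,0) a9@(0,4) | pheromone: 0 9 0 0 98 / 0 0 0 0 2 / 0 0 0 0 0 / 25 0 0 0 0 / 0 0 0 0 0 / 0 0 0 0 0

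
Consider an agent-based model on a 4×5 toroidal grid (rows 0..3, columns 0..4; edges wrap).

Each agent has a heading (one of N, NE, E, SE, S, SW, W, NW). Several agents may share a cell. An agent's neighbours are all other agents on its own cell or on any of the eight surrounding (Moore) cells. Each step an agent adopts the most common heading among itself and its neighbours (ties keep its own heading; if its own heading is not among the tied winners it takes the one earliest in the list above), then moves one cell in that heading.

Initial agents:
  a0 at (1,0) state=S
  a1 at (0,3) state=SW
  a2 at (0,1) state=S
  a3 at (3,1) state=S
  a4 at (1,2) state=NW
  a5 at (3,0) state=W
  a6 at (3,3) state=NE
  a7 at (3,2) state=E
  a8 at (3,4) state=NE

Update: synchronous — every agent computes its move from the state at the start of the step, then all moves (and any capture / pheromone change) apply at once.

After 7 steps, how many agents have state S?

9

t=1: a0@(2,0):S a1@(3,4):NE a2@(1,1):S a3@(0,1):S a4@(0,1):NW a5@(0,0):S a6@(2,4):NE a7@(0,2):S a8@(2,0):NE
t=2: a0@(1,1):NE a1@(2,0):NE a2@(2,1):S a3@(1,1):S a4@(1,1):S a5@(1,0):S a6@(1,0):NE a7@(1,2):S a8@(1,1):NE
t=3: a0@(2,1):S a1@(1,1):NE a2@(3,1):S a3@(2,1):S a4@(2,1):S a5@(2,0):S a6@(0,1):NE a7@(2,2):S a8@(2,1):S
t=4: a0@(3,1):S a1@(2,1):S a2@(0,1):S a3@(3,1):S a4@(3,1):S a5@(3,0):S a6@(3,2):NE a7@(3,2):S a8@(3,1):S
t=5: a0@(0,1):S a1@(3,1):S a2@(1,1):S a3@(0,1):S a4@(0,1):S a5@(0,0):S a6@(0,2):S a7@(0,2):S a8@(0,1):S
t=6: a0@(1,1):S a1@(0,1):S a2@(2,1):S a3@(1,1):S a4@(1,1):S a5@(1,0):S a6@(1,2):S a7@(1,2):S a8@(1,1):S
t=7: a0@(2,1):S a1@(1,1):S a2@(3,1):S a3@(2,1):S a4@(2,1):S a5@(2,0):S a6@(2,2):S a7@(2,2):S a8@(2,1):S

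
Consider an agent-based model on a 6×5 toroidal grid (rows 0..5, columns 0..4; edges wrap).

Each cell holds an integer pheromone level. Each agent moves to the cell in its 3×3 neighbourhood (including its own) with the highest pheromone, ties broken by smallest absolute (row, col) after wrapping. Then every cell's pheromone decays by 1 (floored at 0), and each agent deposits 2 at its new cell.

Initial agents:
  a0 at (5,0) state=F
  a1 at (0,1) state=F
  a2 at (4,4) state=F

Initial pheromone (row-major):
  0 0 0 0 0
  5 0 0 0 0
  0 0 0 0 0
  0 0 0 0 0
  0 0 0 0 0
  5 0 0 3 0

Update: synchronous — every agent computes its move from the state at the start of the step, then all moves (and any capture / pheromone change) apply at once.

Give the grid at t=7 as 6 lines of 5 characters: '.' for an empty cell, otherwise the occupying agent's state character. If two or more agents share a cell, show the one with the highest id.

.....
F....
.....
.....
.....
F....

t=1: a0@(5,0) a1@(1,0) a2@(5,0) | pheromone: 0 0 0 0 0 / 6 0 0 0 0 / 0 0 0 0 0 / 0 0 0 0 0 / 0 0 0 0 0 / 8 0 0 2 0
t=2: a0@(5,0) a1@(1,0) a2@(5,0) | pheromone: 0 0 0 0 0 / 7 0 0 0 0 / 0 0 0 0 0 / 0 0 0 0 0 / 0 0 0 0 0 / 11 0 0 1 0
t=3: a0@(5,0) a1@(1,0) a2@(5,0) | pheromone: 0 0 0 0 0 / 8 0 0 0 0 / 0 0 0 0 0 / 0 0 0 0 0 / 0 0 0 0 0 / 14 0 0 0 0
t=4: a0@(5,0) a1@(1,0) a2@(5,0) | pheromone: 0 0 0 0 0 / 9 0 0 0 0 / 0 0 0 0 0 / 0 0 0 0 0 / 0 0 0 0 0 / 17 0 0 0 0
t=5: a0@(5,0) a1@(1,0) a2@(5,0) | pheromone: 0 0 0 0 0 / 10 0 0 0 0 / 0 0 0 0 0 / 0 0 0 0 0 / 0 0 0 0 0 / 20 0 0 0 0
t=6: a0@(5,0) a1@(1,0) a2@(5,0) | pheromone: 0 0 0 0 0 / 11 0 0 0 0 / 0 0 0 0 0 / 0 0 0 0 0 / 0 0 0 0 0 / 23 0 0 0 0
t=7: a0@(5,0) a1@(1,0) a2@(5,0) | pheromone: 0 0 0 0 0 / 12 0 0 0 0 / 0 0 0 0 0 / 0 0 0 0 0 / 0 0 0 0 0 / 26 0 0 0 0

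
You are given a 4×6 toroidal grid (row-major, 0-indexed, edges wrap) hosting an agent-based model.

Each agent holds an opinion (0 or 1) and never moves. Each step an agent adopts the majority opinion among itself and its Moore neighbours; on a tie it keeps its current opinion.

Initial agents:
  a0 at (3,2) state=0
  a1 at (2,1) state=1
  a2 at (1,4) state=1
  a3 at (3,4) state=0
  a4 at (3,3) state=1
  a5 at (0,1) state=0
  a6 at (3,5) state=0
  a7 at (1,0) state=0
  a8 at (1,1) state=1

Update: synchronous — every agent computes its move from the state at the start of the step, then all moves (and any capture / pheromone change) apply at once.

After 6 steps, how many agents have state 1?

3

t=1: a0@(3,2):0 a1@(2,1):1 a2@(1,4):1 a3@(3,4):0 a4@(3,3):0 a5@(0,1):0 a6@(3,5):0 a7@(1,0):0 a8@(1,1):1
t=2: (unchanged — steady state)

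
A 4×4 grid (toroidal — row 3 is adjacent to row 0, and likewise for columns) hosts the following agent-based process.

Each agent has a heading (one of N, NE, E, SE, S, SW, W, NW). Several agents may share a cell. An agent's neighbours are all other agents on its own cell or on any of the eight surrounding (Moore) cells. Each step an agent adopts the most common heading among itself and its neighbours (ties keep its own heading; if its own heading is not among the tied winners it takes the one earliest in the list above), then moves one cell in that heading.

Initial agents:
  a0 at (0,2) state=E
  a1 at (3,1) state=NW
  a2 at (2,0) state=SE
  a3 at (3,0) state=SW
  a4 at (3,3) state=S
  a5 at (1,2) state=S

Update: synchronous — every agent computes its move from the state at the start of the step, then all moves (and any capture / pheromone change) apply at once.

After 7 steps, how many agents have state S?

t=1: a0@(1,2):S a1@(2,0):NW a2@(3,1):SE a3@(0,3):SW a4@(0,3):S a5@(2,2):S
t=2: a0@(2,2):S a1@(1,3):NW a2@(0,2):SE a3@(1,3):S a4@(1,3):S a5@(3,2):S
t=3: a0@(3,2):S a1@(2,3):S a2@(1,2):S a3@(2,3):S a4@(2,3):S a5@(0,2):S
t=4: a0@(0,2):S a1@(3,3):S a2@(2,2):S a3@(3,3):S a4@(3,3):S a5@(1,2):S
t=5: a0@(1,2):S a1@(0,3):S a2@(3,2):S a3@(0,3):S a4@(0,3):S a5@(2,2):S
t=6: a0@(2,2):S a1@(1,3):S a2@(0,2):S a3@(1,3):S a4@(1,3):S a5@(3,2):S
t=7: a0@(3,2):S a1@(2,3):S a2@(1,2):S a3@(2,3):S a4@(2,3):S a5@(0,2):S

6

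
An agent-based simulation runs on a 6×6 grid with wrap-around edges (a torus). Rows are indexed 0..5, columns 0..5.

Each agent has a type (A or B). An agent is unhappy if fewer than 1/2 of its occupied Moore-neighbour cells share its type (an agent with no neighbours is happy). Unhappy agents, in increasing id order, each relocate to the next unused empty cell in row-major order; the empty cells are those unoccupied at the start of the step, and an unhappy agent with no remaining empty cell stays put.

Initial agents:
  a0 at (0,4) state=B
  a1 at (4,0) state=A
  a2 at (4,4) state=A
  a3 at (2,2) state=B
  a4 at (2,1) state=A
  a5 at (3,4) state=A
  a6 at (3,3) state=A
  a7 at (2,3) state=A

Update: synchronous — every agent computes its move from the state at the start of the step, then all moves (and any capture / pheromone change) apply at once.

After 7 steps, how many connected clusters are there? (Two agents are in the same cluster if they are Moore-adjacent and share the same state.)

4

t=1: a0@(0,4):B a1@(4,0):A a2@(4,4):A a3@(0,0):B a4@(0,1):A a5@(3,4):A a6@(3,3):A a7@(2,3):A
t=2: a0@(0,4):B a1@(4,0):A a2@(4,4):A a3@(0,2):B a4@(0,3):A a5@(3,4):A a6@(3,3):A a7@(2,3):A
t=3: a0@(0,0):B a1@(4,0):A a2@(4,4):A a3@(0,1):B a4@(0,5):A a5@(3,4):A a6@(3,3):A a7@(2,3):A
t=4: a0@(0,0):B a1@(4,0):A a2@(4,4):A a3@(0,1):B a4@(0,2):A a5@(3,4):A a6@(3,3):A a7@(2,3):A
t=5: a0@(0,0):B a1@(4,0):A a2@(4,4):A a3@(0,1):B a4@(0,3):A a5@(3,4):A a6@(3,3):A a7@(2,3):A
t=6: (unchanged — steady state)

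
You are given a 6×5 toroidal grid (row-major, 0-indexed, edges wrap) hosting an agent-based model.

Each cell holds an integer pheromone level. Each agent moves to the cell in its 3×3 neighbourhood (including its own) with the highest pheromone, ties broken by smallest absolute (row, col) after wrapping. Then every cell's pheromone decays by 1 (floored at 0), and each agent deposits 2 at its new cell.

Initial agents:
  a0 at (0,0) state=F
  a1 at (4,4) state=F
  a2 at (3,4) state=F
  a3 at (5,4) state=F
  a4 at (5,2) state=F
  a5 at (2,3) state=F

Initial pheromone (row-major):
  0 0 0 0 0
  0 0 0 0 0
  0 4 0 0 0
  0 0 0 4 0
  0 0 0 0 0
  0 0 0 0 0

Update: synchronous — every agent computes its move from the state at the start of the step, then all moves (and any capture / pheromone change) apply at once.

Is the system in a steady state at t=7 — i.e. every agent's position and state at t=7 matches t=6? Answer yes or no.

yes

t=1: a0@(0,0) a1@(3,3) a2@(3,3) a3@(0,0) a4@(0,1) a5@(3,3) | pheromone: 4 2 0 0 0 / 0 0 0 0 0 / 0 3 0 0 0 / 0 0 0 9 0 / 0 0 0 0 0 / 0 0 0 0 0
t=2: a0@(0,0) a1@(3,3) a2@(3,3) a3@(0,0) a4@(0,0) a5@(3,3) | pheromone: 9 1 0 0 0 / 0 0 0 0 0 / 0 2 0 0 0 / 0 0 0 14 0 / 0 0 0 0 0 / 0 0 0 0 0
t=3: a0@(0,0) a1@(3,3) a2@(3,3) a3@(0,0) a4@(0,0) a5@(3,3) | pheromone: 14 0 0 0 0 / 0 0 0 0 0 / 0 1 0 0 0 / 0 0 0 19 0 / 0 0 0 0 0 / 0 0 0 0 0
t=4: a0@(0,0) a1@(3,3) a2@(3,3) a3@(0,0) a4@(0,0) a5@(3,3) | pheromone: 19 0 0 0 0 / 0 0 0 0 0 / 0 0 0 0 0 / 0 0 0 24 0 / 0 0 0 0 0 / 0 0 0 0 0
t=5: a0@(0,0) a1@(3,3) a2@(3,3) a3@(0,0) a4@(0,0) a5@(3,3) | pheromone: 24 0 0 0 0 / 0 0 0 0 0 / 0 0 0 0 0 / 0 0 0 29 0 / 0 0 0 0 0 / 0 0 0 0 0
t=6: a0@(0,0) a1@(3,3) a2@(3,3) a3@(0,0) a4@(0,0) a5@(3,3) | pheromone: 29 0 0 0 0 / 0 0 0 0 0 / 0 0 0 0 0 / 0 0 0 34 0 / 0 0 0 0 0 / 0 0 0 0 0
t=7: a0@(0,0) a1@(3,3) a2@(3,3) a3@(0,0) a4@(0,0) a5@(3,3) | pheromone: 34 0 0 0 0 / 0 0 0 0 0 / 0 0 0 0 0 / 0 0 0 39 0 / 0 0 0 0 0 / 0 0 0 0 0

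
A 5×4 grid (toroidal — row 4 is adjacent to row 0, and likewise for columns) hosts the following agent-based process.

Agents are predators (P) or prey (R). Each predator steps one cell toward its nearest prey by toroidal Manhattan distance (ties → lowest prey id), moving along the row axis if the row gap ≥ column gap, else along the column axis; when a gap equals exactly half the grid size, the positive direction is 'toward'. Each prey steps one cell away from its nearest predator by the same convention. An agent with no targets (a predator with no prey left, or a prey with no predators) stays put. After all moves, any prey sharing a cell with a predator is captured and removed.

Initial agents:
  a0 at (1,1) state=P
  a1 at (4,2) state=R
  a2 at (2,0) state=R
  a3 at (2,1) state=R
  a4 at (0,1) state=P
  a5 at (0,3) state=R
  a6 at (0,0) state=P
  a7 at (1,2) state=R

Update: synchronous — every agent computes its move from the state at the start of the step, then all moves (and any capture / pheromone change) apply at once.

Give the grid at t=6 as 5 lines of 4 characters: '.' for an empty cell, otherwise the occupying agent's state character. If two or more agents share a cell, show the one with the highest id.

....
..PR
....
RR..
....

t=1: a0@(2,1):P a1@(3,2):R a2@(3,0):R a3@(3,1):R a4@(4,1):P a5@(0,2):R a6@(0,3):P a7@(1,3):R
t=2: a0@(3,1):P a1@(4,2):R a2@(4,0):R a3@(4,1):R a4@(3,1):P a5@(0,1):R a6@(0,2):P a7@(2,3):R
t=3: a0@(4,1):P a1@(3,2):R a2@(0,0):R a3@(0,1):R a4@(4,1):P a5@(0,0):R a6@(4,2):P a7@(2,2):R
t=4: a0@(0,1):P a1@(2,2):R a2@(1,0):R a3@(1,1):R a4@(0,1):P a5@(1,0):R a6@(3,2):P a7@(1,2):R
t=5: a0@(1,1):P a1@(1,2):R a2@(2,0):R a3@(2,1):R a4@(1,1):P a5@(2,0):R a6@(2,2):P
t=6: a0@(1,2):P a1@(1,3):R a2@(3,0):R a3@(3,1):R a4@(1,2):P a5@(3,0):R a6@(1,2):P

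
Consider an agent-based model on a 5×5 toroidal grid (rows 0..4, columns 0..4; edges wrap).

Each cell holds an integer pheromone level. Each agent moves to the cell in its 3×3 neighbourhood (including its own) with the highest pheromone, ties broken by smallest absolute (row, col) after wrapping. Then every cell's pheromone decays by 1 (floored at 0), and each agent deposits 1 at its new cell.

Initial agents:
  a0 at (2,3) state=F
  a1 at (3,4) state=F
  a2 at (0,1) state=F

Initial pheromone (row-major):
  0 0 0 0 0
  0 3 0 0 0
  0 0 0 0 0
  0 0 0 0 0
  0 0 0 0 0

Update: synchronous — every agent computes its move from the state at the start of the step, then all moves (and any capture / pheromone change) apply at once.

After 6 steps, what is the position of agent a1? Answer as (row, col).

(1, 1)

t=1: a0@(1,2) a1@(2,0) a2@(1,1) | pheromone: 0 0 0 0 0 / 0 3 1 0 0 / 1 0 0 0 0 / 0 0 0 0 0 / 0 0 0 0 0
t=2: a0@(1,1) a1@(1,1) a2@(1,1) | pheromone: 0 0 0 0 0 / 0 5 0 0 0 / 0 0 0 0 0 / 0 0 0 0 0 / 0 0 0 0 0
t=3: a0@(1,1) a1@(1,1) a2@(1,1) | pheromone: 0 0 0 0 0 / 0 7 0 0 0 / 0 0 0 0 0 / 0 0 0 0 0 / 0 0 0 0 0
t=4: a0@(1,1) a1@(1,1) a2@(1,1) | pheromone: 0 0 0 0 0 / 0 9 0 0 0 / 0 0 0 0 0 / 0 0 0 0 0 / 0 0 0 0 0
t=5: a0@(1,1) a1@(1,1) a2@(1,1) | pheromone: 0 0 0 0 0 / 0 11 0 0 0 / 0 0 0 0 0 / 0 0 0 0 0 / 0 0 0 0 0
t=6: a0@(1,1) a1@(1,1) a2@(1,1) | pheromone: 0 0 0 0 0 / 0 13 0 0 0 / 0 0 0 0 0 / 0 0 0 0 0 / 0 0 0 0 0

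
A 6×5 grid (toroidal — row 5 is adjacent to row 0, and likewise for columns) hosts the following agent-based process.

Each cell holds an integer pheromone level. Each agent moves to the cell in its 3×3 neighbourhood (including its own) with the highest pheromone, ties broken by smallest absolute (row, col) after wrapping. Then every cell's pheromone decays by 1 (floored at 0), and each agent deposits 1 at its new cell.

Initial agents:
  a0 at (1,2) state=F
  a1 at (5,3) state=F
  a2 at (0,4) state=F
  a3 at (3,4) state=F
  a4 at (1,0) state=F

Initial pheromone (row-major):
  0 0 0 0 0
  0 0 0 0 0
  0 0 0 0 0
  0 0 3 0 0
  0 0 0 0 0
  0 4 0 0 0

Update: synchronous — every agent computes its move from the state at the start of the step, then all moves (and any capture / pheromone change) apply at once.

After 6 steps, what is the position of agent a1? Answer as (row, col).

t=1: a0@(0,1) a1@(0,2) a2@(0,0) a3@(2,0) a4@(0,0) | pheromone: 2 1 1 0 0 / 0 0 0 0 0 / 1 0 0 0 0 / 0 0 2 0 0 / 0 0 0 0 0 / 0 3 0 0 0
t=2: a0@(5,1) a1@(5,1) a2@(5,1) a3@(2,0) a4@(5,1) | pheromone: 1 0 0 0 0 / 0 0 0 0 0 / 1 0 0 0 0 / 0 0 1 0 0 / 0 0 0 0 0 / 0 6 0 0 0
t=3: a0@(5,1) a1@(5,1) a2@(5,1) a3@(2,0) a4@(5,1) | pheromone: 0 0 0 0 0 / 0 0 0 0 0 / 1 0 0 0 0 / 0 0 0 0 0 / 0 0 0 0 0 / 0 9 0 0 0
t=4: a0@(5,1) a1@(5,1) a2@(5,1) a3@(2,0) a4@(5,1) | pheromone: 0 0 0 0 0 / 0 0 0 0 0 / 1 0 0 0 0 / 0 0 0 0 0 / 0 0 0 0 0 / 0 12 0 0 0
t=5: a0@(5,1) a1@(5,1) a2@(5,1) a3@(2,0) a4@(5,1) | pheromone: 0 0 0 0 0 / 0 0 0 0 0 / 1 0 0 0 0 / 0 0 0 0 0 / 0 0 0 0 0 / 0 15 0 0 0
t=6: a0@(5,1) a1@(5,1) a2@(5,1) a3@(2,0) a4@(5,1) | pheromone: 0 0 0 0 0 / 0 0 0 0 0 / 1 0 0 0 0 / 0 0 0 0 0 / 0 0 0 0 0 / 0 18 0 0 0

(5, 1)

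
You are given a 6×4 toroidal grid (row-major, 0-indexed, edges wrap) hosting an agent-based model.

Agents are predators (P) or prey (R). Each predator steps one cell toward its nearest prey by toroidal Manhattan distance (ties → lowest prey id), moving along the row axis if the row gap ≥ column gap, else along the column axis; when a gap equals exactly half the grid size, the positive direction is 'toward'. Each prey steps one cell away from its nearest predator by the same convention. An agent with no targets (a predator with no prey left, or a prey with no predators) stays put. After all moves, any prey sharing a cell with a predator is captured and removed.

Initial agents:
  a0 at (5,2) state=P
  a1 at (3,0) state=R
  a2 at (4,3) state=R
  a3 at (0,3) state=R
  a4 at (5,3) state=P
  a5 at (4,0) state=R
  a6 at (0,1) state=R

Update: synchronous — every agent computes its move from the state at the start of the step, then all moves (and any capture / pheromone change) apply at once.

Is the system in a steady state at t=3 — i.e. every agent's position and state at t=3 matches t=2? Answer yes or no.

t=1: a0@(4,2):P a1@(2,0):R a2@(3,3):R a3@(1,3):R a4@(4,3):P a5@(3,0):R a6@(1,1):R
t=2: a0@(3,2):P a1@(1,0):R a2@(2,3):R a3@(0,3):R a4@(3,3):P a5@(2,0):R a6@(0,1):R
t=3: a0@(2,2):P a1@(0,0):R a2@(1,3):R a3@(5,3):R a4@(2,3):P a5@(1,0):R a6@(5,1):R

no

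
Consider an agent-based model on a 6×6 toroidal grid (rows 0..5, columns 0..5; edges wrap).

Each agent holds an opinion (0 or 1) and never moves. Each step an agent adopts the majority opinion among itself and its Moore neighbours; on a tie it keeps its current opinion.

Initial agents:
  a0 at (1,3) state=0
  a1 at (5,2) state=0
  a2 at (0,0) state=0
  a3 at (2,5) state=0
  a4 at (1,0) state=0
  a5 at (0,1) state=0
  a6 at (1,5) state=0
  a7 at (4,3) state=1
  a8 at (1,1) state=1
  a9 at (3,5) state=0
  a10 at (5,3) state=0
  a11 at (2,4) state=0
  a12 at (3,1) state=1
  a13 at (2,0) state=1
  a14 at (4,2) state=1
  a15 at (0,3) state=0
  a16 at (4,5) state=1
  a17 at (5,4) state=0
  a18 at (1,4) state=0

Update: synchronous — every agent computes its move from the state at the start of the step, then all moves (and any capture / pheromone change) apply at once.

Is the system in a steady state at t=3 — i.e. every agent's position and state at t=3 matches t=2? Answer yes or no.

t=1: a0@(1,3):0 a1@(5,2):0 a2@(0,0):0 a3@(2,5):0 a4@(1,0):0 a5@(0,1):0 a6@(1,5):0 a7@(4,3):0 a8@(1,1):0 a9@(3,5):0 a10@(5,3):0 a11@(2,4):0 a12@(3,1):1 a13@(2,0):0 a14@(4,2):1 a15@(0,3):0 a16@(4,5):0 a17@(5,4):0 a18@(1,4):0
t=2: a0@(1,3):0 a1@(5,2):0 a2@(0,0):0 a3@(2,5):0 a4@(1,0):0 a5@(0,1):0 a6@(1,5):0 a7@(4,3):0 a8@(1,1):0 a9@(3,5):0 a10@(5,3):0 a11@(2,4):0 a12@(3,1):1 a13@(2,0):0 a14@(4,2):0 a15@(0,3):0 a16@(4,5):0 a17@(5,4):0 a18@(1,4):0
t=3: a0@(1,3):0 a1@(5,2):0 a2@(0,0):0 a3@(2,5):0 a4@(1,0):0 a5@(0,1):0 a6@(1,5):0 a7@(4,3):0 a8@(1,1):0 a9@(3,5):0 a10@(5,3):0 a11@(2,4):0 a12@(3,1):0 a13@(2,0):0 a14@(4,2):0 a15@(0,3):0 a16@(4,5):0 a17@(5,4):0 a18@(1,4):0

no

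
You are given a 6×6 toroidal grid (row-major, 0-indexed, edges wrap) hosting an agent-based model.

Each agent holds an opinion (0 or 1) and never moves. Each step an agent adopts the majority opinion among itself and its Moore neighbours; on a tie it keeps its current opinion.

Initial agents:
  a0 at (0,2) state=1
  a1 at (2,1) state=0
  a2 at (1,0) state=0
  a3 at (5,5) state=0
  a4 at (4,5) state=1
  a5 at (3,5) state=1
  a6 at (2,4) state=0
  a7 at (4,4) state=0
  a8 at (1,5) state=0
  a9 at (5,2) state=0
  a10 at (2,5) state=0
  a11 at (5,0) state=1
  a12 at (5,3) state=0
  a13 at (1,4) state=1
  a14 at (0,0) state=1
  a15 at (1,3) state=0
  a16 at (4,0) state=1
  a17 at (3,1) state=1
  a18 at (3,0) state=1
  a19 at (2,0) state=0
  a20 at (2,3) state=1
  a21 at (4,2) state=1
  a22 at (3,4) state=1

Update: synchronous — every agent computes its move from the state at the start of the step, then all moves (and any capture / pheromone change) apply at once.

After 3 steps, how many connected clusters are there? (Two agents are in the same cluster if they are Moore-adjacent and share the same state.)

t=1: a0@(0,2):0 a1@(2,1):0 a2@(1,0):0 a3@(5,5):1 a4@(4,5):1 a5@(3,5):1 a6@(2,4):0 a7@(4,4):0 a8@(1,5):0 a9@(5,2):0 a10@(2,5):0 a11@(5,0):1 a12@(5,3):0 a13@(1,4):0 a14@(0,0):0 a15@(1,3):1 a16@(4,0):1 a17@(3,1):1 a18@(3,0):1 a19@(2,0):0 a20@(2,3):1 a21@(4,2):1 a22@(3,4):1
t=2: a0@(0,2):0 a1@(2,1):0 a2@(1,0):0 a3@(5,5):1 a4@(4,5):1 a5@(3,5):1 a6@(2,4):0 a7@(4,4):1 a8@(1,5):0 a9@(5,2):0 a10@(2,5):0 a11@(5,0):1 a12@(5,3):0 a13@(1,4):0 a14@(0,0):0 a15@(1,3):0 a16@(4,0):1 a17@(3,1):1 a18@(3,0):1 a19@(2,0):0 a20@(2,3):1 a21@(4,2):1 a22@(3,4):1
t=3: a0@(0,2):0 a1@(2,1):0 a2@(1,0):0 a3@(5,5):1 a4@(4,5):1 a5@(3,5):1 a6@(2,4):0 a7@(4,4):1 a8@(1,5):0 a9@(5,2):0 a10@(2,5):0 a11@(5,0):1 a12@(5,3):0 a13@(1,4):0 a14@(0,0):0 a15@(1,3):0 a16@(4,0):1 a17@(3,1):1 a18@(3,0):1 a19@(2,0):0 a20@(2,3):0 a21@(4,2):1 a22@(3,4):1

2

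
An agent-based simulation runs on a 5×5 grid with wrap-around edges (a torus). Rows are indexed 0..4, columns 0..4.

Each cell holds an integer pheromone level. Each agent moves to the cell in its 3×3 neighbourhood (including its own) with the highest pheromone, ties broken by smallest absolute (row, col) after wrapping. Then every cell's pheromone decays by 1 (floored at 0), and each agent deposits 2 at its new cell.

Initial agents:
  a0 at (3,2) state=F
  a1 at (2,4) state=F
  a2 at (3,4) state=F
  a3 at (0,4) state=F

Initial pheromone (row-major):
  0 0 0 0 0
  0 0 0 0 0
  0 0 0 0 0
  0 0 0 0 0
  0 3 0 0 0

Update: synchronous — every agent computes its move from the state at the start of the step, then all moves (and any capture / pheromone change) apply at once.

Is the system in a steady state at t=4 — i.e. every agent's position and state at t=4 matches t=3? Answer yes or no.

no

t=1: a0@(4,1) a1@(1,0) a2@(2,0) a3@(0,0) | pheromone: 2 0 0 0 0 / 2 0 0 0 0 / 2 0 0 0 0 / 0 0 0 0 0 / 0 4 0 0 0
t=2: a0@(4,1) a1@(0,0) a2@(1,0) a3@(4,1) | pheromone: 3 0 0 0 0 / 3 0 0 0 0 / 1 0 0 0 0 / 0 0 0 0 0 / 0 7 0 0 0
t=3: a0@(4,1) a1@(4,1) a2@(0,0) a3@(4,1) | pheromone: 4 0 0 0 0 / 2 0 0 0 0 / 0 0 0 0 0 / 0 0 0 0 0 / 0 12 0 0 0
t=4: a0@(4,1) a1@(4,1) a2@(4,1) a3@(4,1) | pheromone: 3 0 0 0 0 / 1 0 0 0 0 / 0 0 0 0 0 / 0 0 0 0 0 / 0 19 0 0 0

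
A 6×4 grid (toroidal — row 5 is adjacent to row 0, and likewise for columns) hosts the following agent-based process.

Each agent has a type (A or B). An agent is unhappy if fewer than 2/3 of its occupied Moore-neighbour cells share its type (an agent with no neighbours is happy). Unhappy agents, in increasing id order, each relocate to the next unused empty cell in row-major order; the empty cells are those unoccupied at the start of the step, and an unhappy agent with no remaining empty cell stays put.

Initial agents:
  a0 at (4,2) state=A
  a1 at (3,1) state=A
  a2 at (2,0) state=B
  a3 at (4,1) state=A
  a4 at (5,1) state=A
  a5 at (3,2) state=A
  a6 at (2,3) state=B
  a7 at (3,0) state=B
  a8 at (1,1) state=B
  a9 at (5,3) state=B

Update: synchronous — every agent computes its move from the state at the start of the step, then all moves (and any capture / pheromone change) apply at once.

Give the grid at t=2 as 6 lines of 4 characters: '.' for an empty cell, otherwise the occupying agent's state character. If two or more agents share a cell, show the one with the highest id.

..BA
ABBB
B...
..A.
.AA.
....

t=1: a0@(4,2):A a1@(0,0):A a2@(2,0):B a3@(4,1):A a4@(5,1):A a5@(3,2):A a6@(2,3):B a7@(0,1):B a8@(1,1):B a9@(0,2):B
t=2: a0@(4,2):A a1@(0,3):A a2@(2,0):B a3@(4,1):A a4@(1,0):A a5@(3,2):A a6@(1,2):B a7@(1,3):B a8@(1,1):B a9@(0,2):B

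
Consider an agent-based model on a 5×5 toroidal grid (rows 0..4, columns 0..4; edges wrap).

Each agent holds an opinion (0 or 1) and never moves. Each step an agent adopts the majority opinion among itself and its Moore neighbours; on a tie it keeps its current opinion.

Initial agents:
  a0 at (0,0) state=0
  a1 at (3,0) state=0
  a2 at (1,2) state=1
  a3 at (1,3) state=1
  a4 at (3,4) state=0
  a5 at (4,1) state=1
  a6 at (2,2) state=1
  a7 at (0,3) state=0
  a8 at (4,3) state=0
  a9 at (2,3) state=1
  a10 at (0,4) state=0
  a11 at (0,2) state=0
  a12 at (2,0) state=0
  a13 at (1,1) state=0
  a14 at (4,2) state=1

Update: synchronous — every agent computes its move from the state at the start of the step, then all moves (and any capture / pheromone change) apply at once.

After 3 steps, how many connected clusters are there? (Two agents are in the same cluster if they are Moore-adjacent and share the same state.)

t=1: a0@(0,0):0 a1@(3,0):0 a2@(1,2):1 a3@(1,3):1 a4@(3,4):0 a5@(4,1):0 a6@(2,2):1 a7@(0,3):0 a8@(4,3):0 a9@(2,3):1 a10@(0,4):0 a11@(0,2):0 a12@(2,0):0 a13@(1,1):0 a14@(4,2):0
t=2: (unchanged — steady state)

2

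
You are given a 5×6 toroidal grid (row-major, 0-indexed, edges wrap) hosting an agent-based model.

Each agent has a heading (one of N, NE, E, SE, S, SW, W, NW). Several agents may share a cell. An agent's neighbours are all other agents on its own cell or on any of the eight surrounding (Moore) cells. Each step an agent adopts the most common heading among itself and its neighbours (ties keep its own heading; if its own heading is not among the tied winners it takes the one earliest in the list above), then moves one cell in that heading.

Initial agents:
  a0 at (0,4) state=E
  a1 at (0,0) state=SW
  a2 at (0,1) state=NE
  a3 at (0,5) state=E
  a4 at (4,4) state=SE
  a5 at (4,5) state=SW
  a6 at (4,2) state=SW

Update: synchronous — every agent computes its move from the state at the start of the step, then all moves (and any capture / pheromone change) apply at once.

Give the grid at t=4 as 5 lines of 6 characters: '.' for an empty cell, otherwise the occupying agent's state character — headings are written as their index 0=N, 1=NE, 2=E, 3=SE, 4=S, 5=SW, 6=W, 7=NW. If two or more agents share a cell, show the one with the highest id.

t=1: a0@(0,5):E a1@(1,5):SW a2@(1,0):SW a3@(0,0):E a4@(4,5):E a5@(0,4):SW a6@(0,1):SW
t=2: a0@(0,0):E a1@(2,4):SW a2@(2,5):SW a3@(0,1):E a4@(4,0):E a5@(1,3):SW a6@(1,0):SW
t=3: a0@(0,1):E a1@(3,3):SW a2@(3,4):SW a3@(0,2):E a4@(4,1):E a5@(2,2):SW a6@(2,5):SW
t=4: a0@(0,2):E a1@(4,2):SW a2@(4,3):SW a3@(0,3):E a4@(4,2):E a5@(3,1):SW a6@(3,4):SW

..22..
......
......
.5..5.
..25..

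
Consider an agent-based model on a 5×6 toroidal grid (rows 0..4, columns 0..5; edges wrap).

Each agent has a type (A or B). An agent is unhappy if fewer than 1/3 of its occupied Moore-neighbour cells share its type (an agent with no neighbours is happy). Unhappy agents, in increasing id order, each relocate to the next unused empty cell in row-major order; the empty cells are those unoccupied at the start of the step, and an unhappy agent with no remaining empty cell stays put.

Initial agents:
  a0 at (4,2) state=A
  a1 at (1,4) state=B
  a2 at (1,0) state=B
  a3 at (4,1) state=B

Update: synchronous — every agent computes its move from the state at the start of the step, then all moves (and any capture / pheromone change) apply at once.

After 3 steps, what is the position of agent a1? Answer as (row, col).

t=1: a0@(0,0):A a1@(1,4):B a2@(1,0):B a3@(0,1):B
t=2: a0@(0,2):A a1@(1,4):B a2@(1,0):B a3@(0,1):B
t=3: a0@(0,0):A a1@(1,4):B a2@(1,0):B a3@(0,1):B

(1, 4)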